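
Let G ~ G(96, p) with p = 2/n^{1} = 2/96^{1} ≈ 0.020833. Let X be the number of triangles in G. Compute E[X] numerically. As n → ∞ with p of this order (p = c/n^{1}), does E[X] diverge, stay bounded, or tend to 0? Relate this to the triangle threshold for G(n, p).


Number of potential triangles: C(96, 3) = 142880.
Each occurs with probability p³ ≈ (0.020833)³ ≈ 9.0422454e-06.
By linearity: E[X] = C(96, 3)·p³ ≈ 142880 · 9.0422454e-06 ≈ 1.29196.
Here α = 1, so p = 2/n is exactly at the triangle threshold p ~ 1/n. Asymptotically E[X] → c³/6 = 2³/6 = 4/3 ≈ 1.33333, a bounded constant. In this regime the triangle count is asymptotically Poisson(c³/6).

E[X] ≈ 1.29196; in regime p = Θ(1/n^{1}) E[X] stays bounded (at the triangle threshold p ~ 1/n).


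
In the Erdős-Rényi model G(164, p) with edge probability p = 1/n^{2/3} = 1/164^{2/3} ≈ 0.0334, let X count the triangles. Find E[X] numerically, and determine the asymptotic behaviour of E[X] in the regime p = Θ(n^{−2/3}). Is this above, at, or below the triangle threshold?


Number of potential triangles: C(164, 3) = 721764.
Each occurs with probability p³ ≈ (0.0334)³ ≈ 3.71802e-05.
By linearity: E[X] = C(164, 3)·p³ ≈ 721764 · 3.71802e-05 ≈ 26.835.
Since α = 2/3 < 1, p = c/n^{2/3} ≫ 1/n is above the triangle threshold p ~ 1/n. Asymptotically E[X] ~ (c³/6)·n^{3(1−α)} = (1³/6)·n^{1} → ∞; triangles are abundant w.h.p.

E[X] ≈ 26.835; in regime p = Θ(1/n^{2/3}) E[X] diverges (above the triangle threshold p ~ 1/n).


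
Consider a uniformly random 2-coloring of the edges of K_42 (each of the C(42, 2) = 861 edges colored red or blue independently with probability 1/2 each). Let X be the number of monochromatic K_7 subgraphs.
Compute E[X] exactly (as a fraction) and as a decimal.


Let X = Σ_S X_S over the C(42, 7) = 26978328 subsets S of size 7, where X_S = 1 if the K_7 on S is monochromatic.
For a fixed S, the K_7 on S has C(7, 2) = 21 edges. P[all 21 edges red] = (1/2)^21, and likewise for blue, so P[monochromatic] = 2·(1/2)^21 = 2^{1 − 21} = 1/1048576.
By linearity of expectation: E[X] = C(42, 7) · 2^{1 − 21} = 26978328 · 1/1048576 = 3372291/131072.
Numerically: E[X] ≈ 25.729.

E[X] = C(42,7)·2^(1−C(7,2)) = 3372291/131072 ≈ 25.729.


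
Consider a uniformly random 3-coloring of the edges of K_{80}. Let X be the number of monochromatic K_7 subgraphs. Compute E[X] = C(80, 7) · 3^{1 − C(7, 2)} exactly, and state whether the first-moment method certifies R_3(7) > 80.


E[X] = C(80, 7) · 3^{1 − 21} = 3176716400 · 3^{−20} = 3176716400/3486784401.
As a reduced fraction: E[X] = 3176716400/3486784401 ≈ 0.911.
Is E[X] < 1? YES.
Since E[X] < 1, there exists a 3-coloring of K_{80} with no monochromatic K_7; hence R_3(7) > 80.

E[X] = 3176716400/3486784401 ≈ 0.911; E[X] < 1, so R_3(7) > 80.


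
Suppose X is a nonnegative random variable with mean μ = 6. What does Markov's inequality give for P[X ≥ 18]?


μ = E[X] = 6, a = 18.
Markov: P[X ≥ 18] ≤ μ/a = (6)/18 = 1/3.
Numerically: ≈ 0.333333.
(Since a = 18 > μ = 6.000000, the bound 1/3 is < 1 and informative.)

P[X ≥ 18] ≤ 1/3 ≈ 0.333333.


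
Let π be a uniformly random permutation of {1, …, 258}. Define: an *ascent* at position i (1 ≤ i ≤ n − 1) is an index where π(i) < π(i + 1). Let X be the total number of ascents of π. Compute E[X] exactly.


Write X = Σ X_I over i = 1, …, 257, with X_I the indicator of one ascent.
There are 257 indicators.
For each fixed i, the pair (π(i), π(i+1)) is a uniformly random ordered pair of distinct values from {1, …, 258}; by symmetry P[π(i) < π(i+1)] = 1/2.
By linearity: E[X] = 257 · (1/2) = (258 − 1) · (1/2) = 257/2 ≈ 128.500.

E[X] = 257/2 = 128.500.


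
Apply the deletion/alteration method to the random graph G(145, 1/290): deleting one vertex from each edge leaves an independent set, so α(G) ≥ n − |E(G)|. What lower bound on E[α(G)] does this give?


E[|E(G)|] = C(145, 2)·p = 10440 · (1/290) = 36.
E[α(G)] ≥ n − E[|E(G)|] = 145 − 36 = 109.
Numerically: ≈ 109.000.
(This is only a lower bound; the true E[α(G)] may be larger.)

E[α(G)] ≥ 109 ≈ 109.000.


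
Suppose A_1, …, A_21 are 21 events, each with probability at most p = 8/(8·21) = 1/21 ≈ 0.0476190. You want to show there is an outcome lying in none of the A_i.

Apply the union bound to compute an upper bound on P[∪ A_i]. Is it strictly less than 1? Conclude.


Union bound: P[∪_{i=1}^{21} A_i] ≤ Σ_i P[A_i] ≤ 21·p = 21·(1/21) = 1.
Numerically: 1 ≈ 1.0000000.
Is 1 < 1? NO.
Since the bound 1 is ≥ 1, the union bound is uninformative here; it does NOT by itself certify existence.

21·p = 1 ≈ 1.0000000; existence NOT certified by the union bound.


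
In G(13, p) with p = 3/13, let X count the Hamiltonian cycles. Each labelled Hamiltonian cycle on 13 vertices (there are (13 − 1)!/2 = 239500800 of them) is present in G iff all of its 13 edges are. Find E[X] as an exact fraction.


K_13 has (13 − 1)!/2 = 239500800 labelled Hamiltonian cycles.
For each such Hamiltonian cycle H, let X_H = 1 if all 13 edges of H are present in G. Then P[X_H = 1] = p^{13} = (3/13)^{13} = 1594323/302875106592253.
Summing the indicators: E[X] = Σ_H E[X_H] = 239500800 · p^{13} = 239500800 · 1594323/302875106592253 = 381841633958400/302875106592253.
Numerically: E[X] ≈ 1.26072.

E[X] = 239500800 · (3/13)^{13} = 381841633958400/302875106592253 ≈ 1.26072.


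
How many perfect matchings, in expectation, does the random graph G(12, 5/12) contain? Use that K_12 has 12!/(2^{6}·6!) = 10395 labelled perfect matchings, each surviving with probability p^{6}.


K_12 has 12!/(2^{6}·6!) = 10395 labelled perfect matchings.
For each such perfect matching H, let X_H = 1 if all 6 edges of H are present in G. Then P[X_H = 1] = p^{6} = (5/12)^{6} = 15625/2985984.
By linearity of expectation: E[X] = Σ_H E[X_H] = 10395 · p^{6} = 10395 · 15625/2985984 = 6015625/110592.
Numerically: E[X] ≈ 54.39.

E[X] = 10395 · (5/12)^{6} = 6015625/110592 ≈ 54.39.


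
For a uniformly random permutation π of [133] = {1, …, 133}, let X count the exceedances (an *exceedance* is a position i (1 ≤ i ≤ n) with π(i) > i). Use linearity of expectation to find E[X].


Write X = Σ_{i=1}^{133} X_i, where X_i = 1_{π(i) > i}.
For each fixed i, π(i) is uniform over {1, …, 133} (marginal of a uniform permutation), so P[π(i) > i] = (n − i)/n. Summing: Σ_{i=1}^{133} (n − i)/n = (0 + 1 + … + 132)/133 = 133(133 − 1)/(2·133) = (133 − 1)/2.
Hence E[X] = Σ_{i=1}^{133} (133 − i)/133 = 66 ≈ 66.00000.

E[X] = 66 = 66.00000.


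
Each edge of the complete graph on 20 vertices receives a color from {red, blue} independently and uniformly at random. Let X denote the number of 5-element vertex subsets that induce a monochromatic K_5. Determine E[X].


Let X = Σ_S X_S over the C(20, 5) = 15504 subsets S of size 5, where X_S = 1 if the K_5 on S is monochromatic.
For a fixed S, the K_5 on S has C(5, 2) = 10 edges. P[all 10 edges red] = (1/2)^10, and likewise for blue, so P[monochromatic] = 2·(1/2)^10 = 2^{1 − 10} = 1/512.
By linearity of expectation: E[X] = C(20, 5) · 2^{1 − 10} = 15504 · 1/512 = 969/32.
Numerically: E[X] ≈ 30.281.

E[X] = C(20,5)·2^(1−C(5,2)) = 969/32 ≈ 30.281.


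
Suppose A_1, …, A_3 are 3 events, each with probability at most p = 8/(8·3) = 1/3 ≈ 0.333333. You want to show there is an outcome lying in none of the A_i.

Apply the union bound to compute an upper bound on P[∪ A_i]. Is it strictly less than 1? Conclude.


Union bound: P[∪_{i=1}^{3} A_i] ≤ Σ_i P[A_i] ≤ 3·p = 3·(1/3) = 1.
Numerically: 1 ≈ 1.000000.
Is 1 < 1? NO.
Since the bound 1 is ≥ 1, the union bound is uninformative here; it does NOT by itself certify existence.

3·p = 1 ≈ 1.000000; existence NOT certified by the union bound.


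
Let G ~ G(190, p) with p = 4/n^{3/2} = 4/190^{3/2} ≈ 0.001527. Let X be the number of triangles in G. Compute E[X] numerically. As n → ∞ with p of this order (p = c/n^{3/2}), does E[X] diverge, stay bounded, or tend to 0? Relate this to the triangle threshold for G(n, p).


Number of potential triangles: C(190, 3) = 1125180.
Each occurs with probability p³ ≈ (0.001527)³ ≈ 3.562778e-09.
By linearity: E[X] = C(190, 3)·p³ ≈ 1125180 · 3.562778e-09 ≈ 0.0040.
Since α = 3/2 > 1, p = c/n^{3/2} = o(1/n) is below the triangle threshold p ~ 1/n. Asymptotically E[X] ~ (c³/6)·n^{3(1−α)} = (4³/6)·n^{-1.5} → 0, so by Markov's inequality G has no triangles w.h.p.

E[X] ≈ 0.0040; in regime p = Θ(1/n^{3/2}) E[X] tends to 0 (below the triangle threshold p ~ 1/n).


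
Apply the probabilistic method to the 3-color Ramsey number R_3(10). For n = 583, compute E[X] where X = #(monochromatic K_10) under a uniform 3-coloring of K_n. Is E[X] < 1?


E[X] = C(583, 10) · 3^{1 − 45} = 1156690232601431494120 · 3^{−44} = 1156690232601431494120/984770902183611232881.
As a reduced fraction: E[X] = 1156690232601431494120/984770902183611232881 ≈ 1.1745780.
Is E[X] < 1? NO.
Since E[X] ≥ 1, the first-moment bound is inconclusive at n = 583; it does NOT by itself certify R_3(10) > 583.

E[X] = 1156690232601431494120/984770902183611232881 ≈ 1.1745780; E[X] ≥ 1; first-moment method inconclusive here.


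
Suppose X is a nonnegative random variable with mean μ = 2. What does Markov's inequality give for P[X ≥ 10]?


μ = E[X] = 2, a = 10.
Markov: P[X ≥ 10] ≤ μ/a = (2)/10 = 1/5.
Numerically: ≈ 0.200000.
(Since a = 10 > μ = 2.000000, the bound 1/5 is < 1 and informative.)

P[X ≥ 10] ≤ 1/5 ≈ 0.200000.


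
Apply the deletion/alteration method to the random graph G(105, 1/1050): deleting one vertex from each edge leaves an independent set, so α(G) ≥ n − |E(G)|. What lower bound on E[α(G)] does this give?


E[|E(G)|] = C(105, 2)·p = 5460 · (1/1050) = 26/5.
E[α(G)] ≥ n − E[|E(G)|] = 105 − 26/5 = 499/5.
Numerically: ≈ 99.80000.
(This is only a lower bound; the true E[α(G)] may be larger.)

E[α(G)] ≥ 499/5 ≈ 99.80000.


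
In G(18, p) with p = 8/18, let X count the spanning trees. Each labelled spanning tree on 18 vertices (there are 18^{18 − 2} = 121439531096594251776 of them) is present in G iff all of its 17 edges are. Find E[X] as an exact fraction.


K_18 has 18^{18 − 2} = 121439531096594251776 labelled spanning trees.
For each such spanning tree H, let X_H = 1 if all 17 edges of H are present in G. Then P[X_H = 1] = p^{17} = (4/9)^{17} = 17179869184/16677181699666569.
By linearity: E[X] = Σ_H E[X_H] = 121439531096594251776 · p^{17} = 121439531096594251776 · 17179869184/16677181699666569 = 1125899906842624/9.
Numerically: E[X] ≈ 1.25e+14.

E[X] = 121439531096594251776 · (4/9)^{17} = 1125899906842624/9 ≈ 1.25e+14.


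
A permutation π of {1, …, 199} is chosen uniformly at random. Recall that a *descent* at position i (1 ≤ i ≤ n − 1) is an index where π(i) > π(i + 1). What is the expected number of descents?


Write X = Σ X_I over i = 1, …, 198, with X_I the indicator of one descent.
There are 198 indicators.
For each fixed i, the pair (π(i), π(i+1)) is a uniformly random ordered pair of distinct values from {1, …, 199}; by symmetry P[π(i) > π(i+1)] = 1/2.
By linearity: E[X] = 198 · (1/2) = (199 − 1) · (1/2) = 99 ≈ 99.000.

E[X] = 99 = 99.000.


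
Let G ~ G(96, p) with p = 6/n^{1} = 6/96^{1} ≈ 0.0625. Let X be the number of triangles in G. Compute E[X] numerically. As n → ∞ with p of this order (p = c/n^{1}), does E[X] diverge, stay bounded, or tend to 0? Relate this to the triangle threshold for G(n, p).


Number of potential triangles: C(96, 3) = 142880.
Each occurs with probability p³ ≈ (0.0625)³ ≈ 2.44141e-04.
By linearity: E[X] = C(96, 3)·p³ ≈ 142880 · 2.44141e-04 ≈ 34.883.
Here α = 1, so p = 6/n is exactly at the triangle threshold p ~ 1/n. Asymptotically E[X] → c³/6 = 6³/6 = 36 ≈ 36.000, a bounded constant. In this regime the triangle count is asymptotically Poisson(c³/6).

E[X] ≈ 34.883; in regime p = Θ(1/n^{1}) E[X] stays bounded (at the triangle threshold p ~ 1/n).


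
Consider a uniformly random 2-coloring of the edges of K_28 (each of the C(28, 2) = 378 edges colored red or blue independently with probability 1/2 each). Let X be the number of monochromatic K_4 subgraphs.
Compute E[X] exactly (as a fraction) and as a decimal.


Let X = Σ_S X_S over the C(28, 4) = 20475 subsets S of size 4, where X_S = 1 if the K_4 on S is monochromatic.
For a fixed S, the K_4 on S has C(4, 2) = 6 edges. P[all 6 edges red] = (1/2)^6, and likewise for blue, so P[monochromatic] = 2·(1/2)^6 = 2^{1 − 6} = 1/32.
Summing: E[X] = C(28, 4) · 2^{1 − 6} = 20475 · 1/32 = 20475/32.
Numerically: E[X] ≈ 639.84375.

E[X] = C(28,4)·2^(1−C(4,2)) = 20475/32 ≈ 639.84375.


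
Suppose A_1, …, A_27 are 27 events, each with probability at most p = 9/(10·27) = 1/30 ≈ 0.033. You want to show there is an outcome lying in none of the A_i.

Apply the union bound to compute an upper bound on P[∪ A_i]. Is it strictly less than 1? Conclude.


Union bound: P[∪_{i=1}^{27} A_i] ≤ Σ_i P[A_i] ≤ 27·p = 27·(1/30) = 9/10.
Numerically: 9/10 ≈ 0.900.
Is 9/10 < 1? YES.
Since P[∪ A_i] ≤ 9/10 < 1, the complement has P[∩ A_i^c] ≥ 1 − 9/10 = 1/10 > 0, so some outcome avoids every A_i.

27·p = 9/10 ≈ 0.900; existence CERTIFIED by the union bound.


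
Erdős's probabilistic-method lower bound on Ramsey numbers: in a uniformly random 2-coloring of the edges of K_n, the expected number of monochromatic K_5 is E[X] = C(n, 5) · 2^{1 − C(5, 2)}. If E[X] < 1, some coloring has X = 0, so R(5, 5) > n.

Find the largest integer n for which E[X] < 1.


We need C(n, 5) · 2^{1 − 10} < 1, i.e. C(n, 5) < 2^{10 − 1} = 512.
Check values of n near the boundary:
  n = 10: C(10, 5) = 252; 252 < 512? YES
  n = 11: C(11, 5) = 462; 462 < 512? YES
  n = 12: C(12, 5) = 792; 792 < 512? NO
The largest n with C(n, 5) < 512 is n = 11 (where E[X] = 231/256 ≈ 0.902344). Hence R(5, 5) > 11, i.e. R(5, 5) ≥ 12.

Largest n = 11; hence R(5, 5) > 11.


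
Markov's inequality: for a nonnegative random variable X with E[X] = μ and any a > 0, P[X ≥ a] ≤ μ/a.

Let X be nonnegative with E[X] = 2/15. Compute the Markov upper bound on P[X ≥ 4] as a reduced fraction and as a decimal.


μ = E[X] = 2/15, a = 4.
Markov: P[X ≥ 4] ≤ μ/a = (2/15)/4 = 1/30.
Numerically: ≈ 0.0333.
(Since a = 4 > μ = 0.1333, the bound 1/30 is < 1 and informative.)

P[X ≥ 4] ≤ 1/30 ≈ 0.0333.


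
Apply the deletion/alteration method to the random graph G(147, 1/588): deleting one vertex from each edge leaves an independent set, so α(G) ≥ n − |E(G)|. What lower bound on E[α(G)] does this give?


E[|E(G)|] = C(147, 2)·p = 10731 · (1/588) = 73/4.
E[α(G)] ≥ n − E[|E(G)|] = 147 − 73/4 = 515/4.
Numerically: ≈ 128.75000.
(This is only a lower bound; the true E[α(G)] may be larger.)

E[α(G)] ≥ 515/4 ≈ 128.75000.


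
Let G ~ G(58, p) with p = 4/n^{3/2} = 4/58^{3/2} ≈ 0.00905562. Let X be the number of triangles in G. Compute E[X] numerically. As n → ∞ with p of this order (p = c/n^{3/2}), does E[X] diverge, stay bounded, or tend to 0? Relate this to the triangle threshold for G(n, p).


Number of potential triangles: C(58, 3) = 30856.
Each occurs with probability p³ ≈ (0.00905562)³ ≈ 7.42598389e-07.
By linearity: E[X] = C(58, 3)·p³ ≈ 30856 · 7.42598389e-07 ≈ 0.022914.
Since α = 3/2 > 1, p = c/n^{3/2} = o(1/n) is below the triangle threshold p ~ 1/n. Asymptotically E[X] ~ (c³/6)·n^{3(1−α)} = (4³/6)·n^{-1.5} → 0, so by Markov's inequality G has no triangles w.h.p.

E[X] ≈ 0.022914; in regime p = Θ(1/n^{3/2}) E[X] tends to 0 (below the triangle threshold p ~ 1/n).


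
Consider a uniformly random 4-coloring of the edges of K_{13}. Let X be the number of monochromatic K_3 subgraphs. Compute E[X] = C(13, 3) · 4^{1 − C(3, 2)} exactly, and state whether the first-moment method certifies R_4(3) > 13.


E[X] = C(13, 3) · 4^{1 − 3} = 286 · 4^{−2} = 286/16.
As a reduced fraction: E[X] = 143/8 ≈ 17.8750000.
Is E[X] < 1? NO.
Since E[X] ≥ 1, the first-moment bound is inconclusive at n = 13; it does NOT by itself certify R_4(3) > 13.

E[X] = 143/8 ≈ 17.8750000; E[X] ≥ 1; first-moment method inconclusive here.


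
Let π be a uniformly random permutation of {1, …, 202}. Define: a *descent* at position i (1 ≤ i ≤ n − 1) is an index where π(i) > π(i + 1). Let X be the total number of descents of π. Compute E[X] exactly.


Write X = Σ X_I over i = 1, …, 201, with X_I the indicator of one descent.
There are 201 indicators.
For each fixed i, the pair (π(i), π(i+1)) is a uniformly random ordered pair of distinct values from {1, …, 202}; by symmetry P[π(i) > π(i+1)] = 1/2.
By linearity: E[X] = 201 · (1/2) = (202 − 1) · (1/2) = 201/2 ≈ 100.500.

E[X] = 201/2 = 100.500.


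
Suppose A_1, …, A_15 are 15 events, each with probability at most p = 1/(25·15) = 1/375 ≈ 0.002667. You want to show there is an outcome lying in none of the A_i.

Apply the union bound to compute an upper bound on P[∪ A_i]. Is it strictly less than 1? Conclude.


Union bound: P[∪_{i=1}^{15} A_i] ≤ Σ_i P[A_i] ≤ 15·p = 15·(1/375) = 1/25.
Numerically: 1/25 ≈ 0.040000.
Is 1/25 < 1? YES.
Since P[∪ A_i] ≤ 1/25 < 1, the complement has P[∩ A_i^c] ≥ 1 − 1/25 = 24/25 > 0, so some outcome avoids every A_i.

15·p = 1/25 ≈ 0.040000; existence CERTIFIED by the union bound.


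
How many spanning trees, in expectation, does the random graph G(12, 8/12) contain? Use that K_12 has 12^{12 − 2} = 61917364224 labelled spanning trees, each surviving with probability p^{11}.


K_12 has 12^{12 − 2} = 61917364224 labelled spanning trees.
For each such spanning tree H, let X_H = 1 if all 11 edges of H are present in G. Then P[X_H = 1] = p^{11} = (2/3)^{11} = 2048/177147.
Summing the indicators: E[X] = Σ_H E[X_H] = 61917364224 · p^{11} = 61917364224 · 2048/177147 = 2147483648/3.
Numerically: E[X] ≈ 7.16e+08.

E[X] = 61917364224 · (2/3)^{11} = 2147483648/3 ≈ 7.16e+08.


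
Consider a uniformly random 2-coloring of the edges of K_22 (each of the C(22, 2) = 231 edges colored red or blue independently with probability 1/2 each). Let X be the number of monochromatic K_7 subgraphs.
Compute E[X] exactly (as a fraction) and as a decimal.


Let X = Σ_S X_S over the C(22, 7) = 170544 subsets S of size 7, where X_S = 1 if the K_7 on S is monochromatic.
For a fixed S, the K_7 on S has C(7, 2) = 21 edges. P[all 21 edges red] = (1/2)^21, and likewise for blue, so P[monochromatic] = 2·(1/2)^21 = 2^{1 − 21} = 1/1048576.
Summing: E[X] = C(22, 7) · 2^{1 − 21} = 170544 · 1/1048576 = 10659/65536.
Numerically: E[X] ≈ 0.1626.

E[X] = C(22,7)·2^(1−C(7,2)) = 10659/65536 ≈ 0.1626.


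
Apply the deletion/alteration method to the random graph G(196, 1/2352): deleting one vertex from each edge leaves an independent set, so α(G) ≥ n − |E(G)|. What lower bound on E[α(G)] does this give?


E[|E(G)|] = C(196, 2)·p = 19110 · (1/2352) = 65/8.
E[α(G)] ≥ n − E[|E(G)|] = 196 − 65/8 = 1503/8.
Numerically: ≈ 187.875.
(This is only a lower bound; the true E[α(G)] may be larger.)

E[α(G)] ≥ 1503/8 ≈ 187.875.


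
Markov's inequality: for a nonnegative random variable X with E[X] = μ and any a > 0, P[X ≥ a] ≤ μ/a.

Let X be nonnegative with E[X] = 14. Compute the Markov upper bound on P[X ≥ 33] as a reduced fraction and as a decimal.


μ = E[X] = 14, a = 33.
Markov: P[X ≥ 33] ≤ μ/a = (14)/33 = 14/33.
Numerically: ≈ 0.4242.
(Since a = 33 > μ = 14.0000, the bound 14/33 is < 1 and informative.)

P[X ≥ 33] ≤ 14/33 ≈ 0.4242.


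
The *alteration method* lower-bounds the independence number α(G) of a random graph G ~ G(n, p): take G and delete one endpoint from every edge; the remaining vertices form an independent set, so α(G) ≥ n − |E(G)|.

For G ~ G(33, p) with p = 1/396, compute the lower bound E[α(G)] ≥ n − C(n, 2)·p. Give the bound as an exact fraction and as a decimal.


E[|E(G)|] = C(33, 2)·p = 528 · (1/396) = 4/3.
E[α(G)] ≥ n − E[|E(G)|] = 33 − 4/3 = 95/3.
Numerically: ≈ 31.6667.
(This is only a lower bound; the true E[α(G)] may be larger.)

E[α(G)] ≥ 95/3 ≈ 31.6667.


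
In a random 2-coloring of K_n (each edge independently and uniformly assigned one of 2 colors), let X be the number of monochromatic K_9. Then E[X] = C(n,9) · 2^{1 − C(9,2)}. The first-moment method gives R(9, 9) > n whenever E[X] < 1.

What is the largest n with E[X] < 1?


We need C(n, 9) · 2^{1 − 36} < 1, i.e. C(n, 9) < 2^{36 − 1} = 34359738368.
Check values of n near the boundary:
  n = 60: C(60, 9) = 14783142660; 14783142660 < 34359738368? YES
  n = 61: C(61, 9) = 17341763505; 17341763505 < 34359738368? YES
  n = 62: C(62, 9) = 20286591270; 20286591270 < 34359738368? YES
  n = 63: C(63, 9) = 23667689815; 23667689815 < 34359738368? YES
  n = 64: C(64, 9) = 27540584512; 27540584512 < 34359738368? YES
  n = 65: C(65, 9) = 31966749880; 31966749880 < 34359738368? YES
  n = 66: C(66, 9) = 37014131440; 37014131440 < 34359738368? NO
  n = 67: C(67, 9) = 42757703560; 42757703560 < 34359738368? NO
  n = 68: C(68, 9) = 49280065120; 49280065120 < 34359738368? NO
The largest n with C(n, 9) < 34359738368 is n = 65 (where E[X] = 3995843735/4294967296 ≈ 0.930). Hence R(9, 9) > 65, i.e. R(9, 9) ≥ 66.

Largest n = 65; hence R(9, 9) > 65.


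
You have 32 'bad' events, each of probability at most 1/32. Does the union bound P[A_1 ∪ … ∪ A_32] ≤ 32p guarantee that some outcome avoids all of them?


Union bound: P[∪_{i=1}^{32} A_i] ≤ Σ_i P[A_i] ≤ 32·p = 32·(1/32) = 1.
Numerically: 1 ≈ 1.0000000.
Is 1 < 1? NO.
Since the bound 1 is ≥ 1, the union bound is uninformative here; it does NOT by itself certify existence.

32·p = 1 ≈ 1.0000000; existence NOT certified by the union bound.


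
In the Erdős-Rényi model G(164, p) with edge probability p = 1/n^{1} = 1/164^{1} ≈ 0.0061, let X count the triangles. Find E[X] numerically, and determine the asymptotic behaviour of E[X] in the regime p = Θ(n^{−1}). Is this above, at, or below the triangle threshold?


Number of potential triangles: C(164, 3) = 721764.
Each occurs with probability p³ ≈ (0.0061)³ ≈ 2.26709e-07.
By linearity: E[X] = C(164, 3)·p³ ≈ 721764 · 2.26709e-07 ≈ 0.164.
Here α = 1, so p = 1/n is exactly at the triangle threshold p ~ 1/n. Asymptotically E[X] → c³/6 = 1³/6 = 1/6 ≈ 0.167, a bounded constant. In this regime the triangle count is asymptotically Poisson(c³/6).

E[X] ≈ 0.164; in regime p = Θ(1/n^{1}) E[X] stays bounded (at the triangle threshold p ~ 1/n).


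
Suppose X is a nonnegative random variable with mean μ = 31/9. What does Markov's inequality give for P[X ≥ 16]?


μ = E[X] = 31/9, a = 16.
Markov: P[X ≥ 16] ≤ μ/a = (31/9)/16 = 31/144.
Numerically: ≈ 0.215278.
(Since a = 16 > μ = 3.444444, the bound 31/144 is < 1 and informative.)

P[X ≥ 16] ≤ 31/144 ≈ 0.215278.


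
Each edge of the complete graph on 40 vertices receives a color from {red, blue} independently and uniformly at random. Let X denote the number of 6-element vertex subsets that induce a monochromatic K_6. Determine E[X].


Let X = Σ_S X_S over the C(40, 6) = 3838380 subsets S of size 6, where X_S = 1 if the K_6 on S is monochromatic.
For a fixed S, the K_6 on S has C(6, 2) = 15 edges. P[all 15 edges red] = (1/2)^15, and likewise for blue, so P[monochromatic] = 2·(1/2)^15 = 2^{1 − 15} = 1/16384.
By linearity: E[X] = C(40, 6) · 2^{1 − 15} = 3838380 · 1/16384 = 959595/4096.
Numerically: E[X] ≈ 234.2761.

E[X] = C(40,6)·2^(1−C(6,2)) = 959595/4096 ≈ 234.2761.


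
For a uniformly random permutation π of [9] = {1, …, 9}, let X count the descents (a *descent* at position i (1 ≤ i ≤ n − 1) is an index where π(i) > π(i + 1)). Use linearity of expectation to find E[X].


Write X = Σ X_I over i = 1, …, 8, with X_I the indicator of one descent.
There are 8 indicators.
For each fixed i, the pair (π(i), π(i+1)) is a uniformly random ordered pair of distinct values from {1, …, 9}; by symmetry P[π(i) > π(i+1)] = 1/2.
By linearity: E[X] = 8 · (1/2) = (9 − 1) · (1/2) = 4 ≈ 4.000000.

E[X] = 4 = 4.000000.


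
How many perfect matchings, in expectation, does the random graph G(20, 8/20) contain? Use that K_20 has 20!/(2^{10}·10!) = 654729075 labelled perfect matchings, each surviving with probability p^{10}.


K_20 has 20!/(2^{10}·10!) = 654729075 labelled perfect matchings.
For each such perfect matching H, let X_H = 1 if all 10 edges of H are present in G. Then P[X_H = 1] = p^{10} = (2/5)^{10} = 1024/9765625.
Summing the indicators: E[X] = Σ_H E[X_H] = 654729075 · p^{10} = 654729075 · 1024/9765625 = 26817702912/390625.
Numerically: E[X] ≈ 68653.3.

E[X] = 654729075 · (2/5)^{10} = 26817702912/390625 ≈ 68653.3.


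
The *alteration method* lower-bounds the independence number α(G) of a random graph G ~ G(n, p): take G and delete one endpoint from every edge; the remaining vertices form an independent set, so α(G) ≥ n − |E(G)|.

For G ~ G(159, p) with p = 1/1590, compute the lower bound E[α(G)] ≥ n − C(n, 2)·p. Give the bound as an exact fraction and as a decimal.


E[|E(G)|] = C(159, 2)·p = 12561 · (1/1590) = 79/10.
E[α(G)] ≥ n − E[|E(G)|] = 159 − 79/10 = 1511/10.
Numerically: ≈ 151.1000.
(This is only a lower bound; the true E[α(G)] may be larger.)

E[α(G)] ≥ 1511/10 ≈ 151.1000.


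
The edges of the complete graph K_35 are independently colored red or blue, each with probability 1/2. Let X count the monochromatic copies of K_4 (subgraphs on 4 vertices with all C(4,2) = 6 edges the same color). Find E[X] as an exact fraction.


Let X = Σ_S X_S over the C(35, 4) = 52360 subsets S of size 4, where X_S = 1 if the K_4 on S is monochromatic.
For a fixed S, the K_4 on S has C(4, 2) = 6 edges. P[all 6 edges red] = (1/2)^6, and likewise for blue, so P[monochromatic] = 2·(1/2)^6 = 2^{1 − 6} = 1/32.
By linearity: E[X] = C(35, 4) · 2^{1 − 6} = 52360 · 1/32 = 6545/4.
Numerically: E[X] ≈ 1636.2500.

E[X] = C(35,4)·2^(1−C(4,2)) = 6545/4 ≈ 1636.2500.


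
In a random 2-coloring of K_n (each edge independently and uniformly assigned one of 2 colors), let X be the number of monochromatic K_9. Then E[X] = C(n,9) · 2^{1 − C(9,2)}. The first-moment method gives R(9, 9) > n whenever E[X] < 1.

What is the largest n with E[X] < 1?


We need C(n, 9) · 2^{1 − 36} < 1, i.e. C(n, 9) < 2^{36 − 1} = 34359738368.
Check values of n near the boundary:
  n = 64: C(64, 9) = 27540584512; 27540584512 < 34359738368? YES
  n = 65: C(65, 9) = 31966749880; 31966749880 < 34359738368? YES
  n = 66: C(66, 9) = 37014131440; 37014131440 < 34359738368? NO
  n = 67: C(67, 9) = 42757703560; 42757703560 < 34359738368? NO
  n = 68: C(68, 9) = 49280065120; 49280065120 < 34359738368? NO
The largest n with C(n, 9) < 34359738368 is n = 65 (where E[X] = 3995843735/4294967296 ≈ 0.930355). Hence R(9, 9) > 65, i.e. R(9, 9) ≥ 66.

Largest n = 65; hence R(9, 9) > 65.


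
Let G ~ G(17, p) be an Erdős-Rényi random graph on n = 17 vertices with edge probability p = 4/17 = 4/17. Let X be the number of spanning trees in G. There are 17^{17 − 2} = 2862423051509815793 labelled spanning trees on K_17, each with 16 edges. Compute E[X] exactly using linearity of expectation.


K_17 has 17^{17 − 2} = 2862423051509815793 labelled spanning trees.
For each such spanning tree H, let X_H = 1 if all 16 edges of H are present in G. Then P[X_H = 1] = p^{16} = (4/17)^{16} = 4294967296/48661191875666868481.
Summing the indicators: E[X] = Σ_H E[X_H] = 2862423051509815793 · p^{16} = 2862423051509815793 · 4294967296/48661191875666868481 = 4294967296/17.
Numerically: E[X] ≈ 2.53e+08.

E[X] = 2862423051509815793 · (4/17)^{16} = 4294967296/17 ≈ 2.53e+08.


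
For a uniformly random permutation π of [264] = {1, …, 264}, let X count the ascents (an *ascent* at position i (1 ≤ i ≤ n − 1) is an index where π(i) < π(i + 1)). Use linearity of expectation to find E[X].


Write X = Σ X_I over i = 1, …, 263, with X_I the indicator of one ascent.
There are 263 indicators.
For each fixed i, the pair (π(i), π(i+1)) is a uniformly random ordered pair of distinct values from {1, …, 264}; by symmetry P[π(i) < π(i+1)] = 1/2.
By linearity: E[X] = 263 · (1/2) = (264 − 1) · (1/2) = 263/2 ≈ 131.500000.

E[X] = 263/2 = 131.500000.


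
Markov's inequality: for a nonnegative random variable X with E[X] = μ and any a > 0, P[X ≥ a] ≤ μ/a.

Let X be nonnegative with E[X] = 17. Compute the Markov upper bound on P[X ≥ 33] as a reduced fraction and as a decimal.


μ = E[X] = 17, a = 33.
Markov: P[X ≥ 33] ≤ μ/a = (17)/33 = 17/33.
Numerically: ≈ 0.5152.
(Since a = 33 > μ = 17.0000, the bound 17/33 is < 1 and informative.)

P[X ≥ 33] ≤ 17/33 ≈ 0.5152.


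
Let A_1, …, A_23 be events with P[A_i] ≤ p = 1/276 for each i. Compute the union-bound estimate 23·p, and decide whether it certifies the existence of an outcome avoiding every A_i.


Union bound: P[∪_{i=1}^{23} A_i] ≤ Σ_i P[A_i] ≤ 23·p = 23·(1/276) = 1/12.
Numerically: 1/12 ≈ 0.08333.
Is 1/12 < 1? YES.
Since P[∪ A_i] ≤ 1/12 < 1, the complement has P[∩ A_i^c] ≥ 1 − 1/12 = 11/12 > 0, so some outcome avoids every A_i.

23·p = 1/12 ≈ 0.08333; existence CERTIFIED by the union bound.


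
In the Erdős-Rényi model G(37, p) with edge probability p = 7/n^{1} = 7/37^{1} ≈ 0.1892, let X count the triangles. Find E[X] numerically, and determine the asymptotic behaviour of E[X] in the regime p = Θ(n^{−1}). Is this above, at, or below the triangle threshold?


Number of potential triangles: C(37, 3) = 7770.
Each occurs with probability p³ ≈ (0.1892)³ ≈ 6.771563e-03.
By linearity: E[X] = C(37, 3)·p³ ≈ 7770 · 6.771563e-03 ≈ 52.6150.
Here α = 1, so p = 7/n is exactly at the triangle threshold p ~ 1/n. Asymptotically E[X] → c³/6 = 7³/6 = 343/6 ≈ 57.1667, a bounded constant. In this regime the triangle count is asymptotically Poisson(c³/6).

E[X] ≈ 52.6150; in regime p = Θ(1/n^{1}) E[X] stays bounded (at the triangle threshold p ~ 1/n).


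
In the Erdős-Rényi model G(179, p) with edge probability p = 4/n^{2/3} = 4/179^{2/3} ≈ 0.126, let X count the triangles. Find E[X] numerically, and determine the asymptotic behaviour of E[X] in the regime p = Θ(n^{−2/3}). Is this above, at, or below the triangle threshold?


Number of potential triangles: C(179, 3) = 939929.
Each occurs with probability p³ ≈ (0.126)³ ≈ 1.99744e-03.
By linearity: E[X] = C(179, 3)·p³ ≈ 939929 · 1.99744e-03 ≈ 1877.453.
Since α = 2/3 < 1, p = c/n^{2/3} ≫ 1/n is above the triangle threshold p ~ 1/n. Asymptotically E[X] ~ (c³/6)·n^{3(1−α)} = (4³/6)·n^{1} → ∞; triangles are abundant w.h.p.

E[X] ≈ 1877.453; in regime p = Θ(1/n^{2/3}) E[X] diverges (above the triangle threshold p ~ 1/n).


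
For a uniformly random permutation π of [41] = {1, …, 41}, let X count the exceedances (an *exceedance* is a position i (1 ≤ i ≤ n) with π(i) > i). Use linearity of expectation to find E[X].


Write X = Σ_{i=1}^{41} X_i, where X_i = 1_{π(i) > i}.
For each fixed i, π(i) is uniform over {1, …, 41} (marginal of a uniform permutation), so P[π(i) > i] = (n − i)/n. Summing: Σ_{i=1}^{41} (n − i)/n = (0 + 1 + … + 40)/41 = 41(41 − 1)/(2·41) = (41 − 1)/2.
Hence E[X] = Σ_{i=1}^{41} (41 − i)/41 = 20 ≈ 20.000.

E[X] = 20 = 20.000.


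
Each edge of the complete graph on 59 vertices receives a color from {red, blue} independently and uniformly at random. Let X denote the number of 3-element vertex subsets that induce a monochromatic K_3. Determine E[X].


Let X = Σ_S X_S over the C(59, 3) = 32509 subsets S of size 3, where X_S = 1 if the K_3 on S is monochromatic.
For a fixed S, the K_3 on S has C(3, 2) = 3 edges. P[all 3 edges red] = (1/2)^3, and likewise for blue, so P[monochromatic] = 2·(1/2)^3 = 2^{1 − 3} = 1/4.
By linearity: E[X] = C(59, 3) · 2^{1 − 3} = 32509 · 1/4 = 32509/4.
Numerically: E[X] ≈ 8127.250000.

E[X] = C(59,3)·2^(1−C(3,2)) = 32509/4 ≈ 8127.250000.


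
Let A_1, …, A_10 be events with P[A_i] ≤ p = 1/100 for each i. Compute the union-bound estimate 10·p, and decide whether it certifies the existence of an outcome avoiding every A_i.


Union bound: P[∪_{i=1}^{10} A_i] ≤ Σ_i P[A_i] ≤ 10·p = 10·(1/100) = 1/10.
Numerically: 1/10 ≈ 0.100000.
Is 1/10 < 1? YES.
Since P[∪ A_i] ≤ 1/10 < 1, the complement has P[∩ A_i^c] ≥ 1 − 1/10 = 9/10 > 0, so some outcome avoids every A_i.

10·p = 1/10 ≈ 0.100000; existence CERTIFIED by the union bound.


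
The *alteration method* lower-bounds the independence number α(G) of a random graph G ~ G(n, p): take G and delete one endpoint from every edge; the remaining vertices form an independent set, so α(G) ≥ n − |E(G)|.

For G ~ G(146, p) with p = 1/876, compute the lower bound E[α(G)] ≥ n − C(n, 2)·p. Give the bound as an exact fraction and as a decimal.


E[|E(G)|] = C(146, 2)·p = 10585 · (1/876) = 145/12.
E[α(G)] ≥ n − E[|E(G)|] = 146 − 145/12 = 1607/12.
Numerically: ≈ 133.916667.
(This is only a lower bound; the true E[α(G)] may be larger.)

E[α(G)] ≥ 1607/12 ≈ 133.916667.


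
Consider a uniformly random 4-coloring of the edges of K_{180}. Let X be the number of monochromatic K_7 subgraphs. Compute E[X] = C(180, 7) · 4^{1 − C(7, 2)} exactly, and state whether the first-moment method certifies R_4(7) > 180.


E[X] = C(180, 7) · 4^{1 − 21} = 1079414463600 · 4^{−20} = 1079414463600/1099511627776.
As a reduced fraction: E[X] = 67463403975/68719476736 ≈ 0.982.
Is E[X] < 1? YES.
Since E[X] < 1, there exists a 4-coloring of K_{180} with no monochromatic K_7; hence R_4(7) > 180.

E[X] = 67463403975/68719476736 ≈ 0.982; E[X] < 1, so R_4(7) > 180.


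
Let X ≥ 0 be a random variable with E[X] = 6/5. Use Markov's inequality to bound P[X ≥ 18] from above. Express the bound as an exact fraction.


μ = E[X] = 6/5, a = 18.
Markov: P[X ≥ 18] ≤ μ/a = (6/5)/18 = 1/15.
Numerically: ≈ 0.06667.
(Since a = 18 > μ = 1.20000, the bound 1/15 is < 1 and informative.)

P[X ≥ 18] ≤ 1/15 ≈ 0.06667.


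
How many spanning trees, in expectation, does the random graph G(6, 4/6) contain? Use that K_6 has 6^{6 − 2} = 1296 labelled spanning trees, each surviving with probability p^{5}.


K_6 has 6^{6 − 2} = 1296 labelled spanning trees.
For each such spanning tree H, let X_H = 1 if all 5 edges of H are present in G. Then P[X_H = 1] = p^{5} = (2/3)^{5} = 32/243.
By linearity: E[X] = Σ_H E[X_H] = 1296 · p^{5} = 1296 · 32/243 = 512/3.
Numerically: E[X] ≈ 170.667.

E[X] = 1296 · (2/3)^{5} = 512/3 ≈ 170.667.


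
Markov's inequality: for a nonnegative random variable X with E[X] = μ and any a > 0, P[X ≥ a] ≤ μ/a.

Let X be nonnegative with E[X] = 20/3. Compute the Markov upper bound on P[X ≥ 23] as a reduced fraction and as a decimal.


μ = E[X] = 20/3, a = 23.
Markov: P[X ≥ 23] ≤ μ/a = (20/3)/23 = 20/69.
Numerically: ≈ 0.28986.
(Since a = 23 > μ = 6.66667, the bound 20/69 is < 1 and informative.)

P[X ≥ 23] ≤ 20/69 ≈ 0.28986.


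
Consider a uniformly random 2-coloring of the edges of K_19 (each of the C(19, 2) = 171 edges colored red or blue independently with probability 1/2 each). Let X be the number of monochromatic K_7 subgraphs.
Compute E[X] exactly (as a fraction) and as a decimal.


Let X = Σ_S X_S over the C(19, 7) = 50388 subsets S of size 7, where X_S = 1 if the K_7 on S is monochromatic.
For a fixed S, the K_7 on S has C(7, 2) = 21 edges. P[all 21 edges red] = (1/2)^21, and likewise for blue, so P[monochromatic] = 2·(1/2)^21 = 2^{1 − 21} = 1/1048576.
Summing: E[X] = C(19, 7) · 2^{1 − 21} = 50388 · 1/1048576 = 12597/262144.
Numerically: E[X] ≈ 0.0481.

E[X] = C(19,7)·2^(1−C(7,2)) = 12597/262144 ≈ 0.0481.


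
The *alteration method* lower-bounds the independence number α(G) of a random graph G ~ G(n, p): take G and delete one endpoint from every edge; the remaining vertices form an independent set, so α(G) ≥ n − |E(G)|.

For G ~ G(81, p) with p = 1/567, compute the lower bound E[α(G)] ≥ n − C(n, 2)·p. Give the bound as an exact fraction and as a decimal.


E[|E(G)|] = C(81, 2)·p = 3240 · (1/567) = 40/7.
E[α(G)] ≥ n − E[|E(G)|] = 81 − 40/7 = 527/7.
Numerically: ≈ 75.286.
(This is only a lower bound; the true E[α(G)] may be larger.)

E[α(G)] ≥ 527/7 ≈ 75.286.


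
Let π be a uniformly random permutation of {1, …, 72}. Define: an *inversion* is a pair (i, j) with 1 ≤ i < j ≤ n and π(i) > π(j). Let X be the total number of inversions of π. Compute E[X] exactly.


Write X = Σ X_I over the C(72, 2) = 2556 pairs i < j, with X_I the indicator of one inversion.
There are 2556 indicators.
For each fixed pair i < j, the values π(i) and π(j) are two distinct elements of {1, …, 72} in uniformly random order; by symmetry P[π(i) > π(j)] = 1/2.
By linearity: E[X] = 2556 · (1/2) = C(72, 2) · (1/2) = 2556/2 = 1278 ≈ 1278.000.

E[X] = 1278 = 1278.000.


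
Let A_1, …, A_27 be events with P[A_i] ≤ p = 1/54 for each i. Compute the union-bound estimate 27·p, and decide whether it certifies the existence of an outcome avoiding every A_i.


Union bound: P[∪_{i=1}^{27} A_i] ≤ Σ_i P[A_i] ≤ 27·p = 27·(1/54) = 1/2.
Numerically: 1/2 ≈ 0.500000.
Is 1/2 < 1? YES.
Since P[∪ A_i] ≤ 1/2 < 1, the complement has P[∩ A_i^c] ≥ 1 − 1/2 = 1/2 > 0, so some outcome avoids every A_i.

27·p = 1/2 ≈ 0.500000; existence CERTIFIED by the union bound.


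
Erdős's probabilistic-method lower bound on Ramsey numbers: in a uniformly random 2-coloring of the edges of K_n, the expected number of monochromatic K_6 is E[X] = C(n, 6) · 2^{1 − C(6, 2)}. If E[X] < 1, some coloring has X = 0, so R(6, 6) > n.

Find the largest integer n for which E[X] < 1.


We need C(n, 6) · 2^{1 − 15} < 1, i.e. C(n, 6) < 2^{15 − 1} = 16384.
Check values of n near the boundary:
  n = 11: C(11, 6) = 462; 462 < 16384? YES
  n = 12: C(12, 6) = 924; 924 < 16384? YES
  n = 13: C(13, 6) = 1716; 1716 < 16384? YES
  n = 14: C(14, 6) = 3003; 3003 < 16384? YES
  n = 15: C(15, 6) = 5005; 5005 < 16384? YES
  n = 16: C(16, 6) = 8008; 8008 < 16384? YES
  n = 17: C(17, 6) = 12376; 12376 < 16384? YES
  n = 18: C(18, 6) = 18564; 18564 < 16384? NO
  n = 19: C(19, 6) = 27132; 27132 < 16384? NO
  n = 20: C(20, 6) = 38760; 38760 < 16384? NO
The largest n with C(n, 6) < 16384 is n = 17 (where E[X] = 1547/2048 ≈ 0.7553711). Hence R(6, 6) > 17, i.e. R(6, 6) ≥ 18.

Largest n = 17; hence R(6, 6) > 17.


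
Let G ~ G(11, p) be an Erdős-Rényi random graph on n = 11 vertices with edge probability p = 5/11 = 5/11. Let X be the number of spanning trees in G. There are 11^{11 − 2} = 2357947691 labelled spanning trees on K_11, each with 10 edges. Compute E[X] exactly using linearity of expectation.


K_11 has 11^{11 − 2} = 2357947691 labelled spanning trees.
For each such spanning tree H, let X_H = 1 if all 10 edges of H are present in G. Then P[X_H = 1] = p^{10} = (5/11)^{10} = 9765625/25937424601.
By linearity of expectation: E[X] = Σ_H E[X_H] = 2357947691 · p^{10} = 2357947691 · 9765625/25937424601 = 9765625/11.
Numerically: E[X] ≈ 8.88e+05.

E[X] = 2357947691 · (5/11)^{10} = 9765625/11 ≈ 8.88e+05.


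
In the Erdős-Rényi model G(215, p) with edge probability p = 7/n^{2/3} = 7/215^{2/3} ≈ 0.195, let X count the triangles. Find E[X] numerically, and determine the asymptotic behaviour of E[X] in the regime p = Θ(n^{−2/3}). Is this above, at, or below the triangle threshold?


Number of potential triangles: C(215, 3) = 1633355.
Each occurs with probability p³ ≈ (0.195)³ ≈ 7.42023e-03.
By linearity: E[X] = C(215, 3)·p³ ≈ 1633355 · 7.42023e-03 ≈ 12119.865.
Since α = 2/3 < 1, p = c/n^{2/3} ≫ 1/n is above the triangle threshold p ~ 1/n. Asymptotically E[X] ~ (c³/6)·n^{3(1−α)} = (7³/6)·n^{1} → ∞; triangles are abundant w.h.p.

E[X] ≈ 12119.865; in regime p = Θ(1/n^{2/3}) E[X] diverges (above the triangle threshold p ~ 1/n).
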